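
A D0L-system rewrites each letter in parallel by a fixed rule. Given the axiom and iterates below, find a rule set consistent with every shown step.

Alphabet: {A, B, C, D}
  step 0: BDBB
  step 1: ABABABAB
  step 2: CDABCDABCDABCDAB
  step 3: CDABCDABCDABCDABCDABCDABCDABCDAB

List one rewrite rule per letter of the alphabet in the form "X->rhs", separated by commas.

  step 2 ⇒ step 3: CDABCDABCDABCDAB ⇒ CD·AB·CD·AB·CD·AB·CD·AB·CD·AB·CD·AB·CD·AB·CD·AB
    A ↦ CD
    B ↦ AB
    C ↦ CD
    D ↦ AB

A->CD, B->AB, C->CD, D->AB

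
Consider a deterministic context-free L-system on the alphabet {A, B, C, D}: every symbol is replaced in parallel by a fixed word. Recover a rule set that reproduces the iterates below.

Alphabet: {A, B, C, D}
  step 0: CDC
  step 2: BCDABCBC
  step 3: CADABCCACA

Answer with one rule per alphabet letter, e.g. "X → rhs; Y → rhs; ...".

A->BC, B->C, C->A, D->DA

  step 2 ⇒ step 3: BCDABCBC ⇒ C·A·DA·BC·C·A·C·A
    A ↦ BC
    B ↦ C
    C ↦ A
    D ↦ DA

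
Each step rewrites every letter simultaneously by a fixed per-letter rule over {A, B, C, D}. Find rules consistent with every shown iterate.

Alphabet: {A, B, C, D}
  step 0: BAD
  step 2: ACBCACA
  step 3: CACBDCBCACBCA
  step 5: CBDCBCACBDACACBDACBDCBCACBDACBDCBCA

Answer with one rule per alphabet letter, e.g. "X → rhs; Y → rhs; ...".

  step 2 ⇒ step 3: ACBCACA ⇒ CA·CB·D·CB·CA·CB·CA
    A ↦ CA
    B ↦ D
    C ↦ CB
    D ↦ A  (constrained at step 0)

A->CA, B->D, C->CB, D->A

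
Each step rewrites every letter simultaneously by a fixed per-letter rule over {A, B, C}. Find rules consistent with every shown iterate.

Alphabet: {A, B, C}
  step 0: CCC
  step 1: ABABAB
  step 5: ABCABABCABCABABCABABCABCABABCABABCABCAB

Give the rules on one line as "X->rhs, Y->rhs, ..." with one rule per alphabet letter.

  step 0 ⇒ step 1: CCC ⇒ AB·AB·AB
    C ↦ AB
    A ↦ AB  (constrained at step 1)
    B ↦ C  (constrained at step 1)

A->AB, B->C, C->AB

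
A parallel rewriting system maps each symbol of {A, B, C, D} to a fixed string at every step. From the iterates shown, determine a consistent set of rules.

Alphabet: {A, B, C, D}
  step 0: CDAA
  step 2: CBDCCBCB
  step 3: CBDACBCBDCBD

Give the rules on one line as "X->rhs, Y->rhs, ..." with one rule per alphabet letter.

A->C, B->D, C->CB, D->A

  step 2 ⇒ step 3: CBDCCBCB ⇒ CB·D·A·CB·CB·D·CB·D
    B ↦ D
    C ↦ CB
    D ↦ A
    A ↦ C  (constrained at step 0)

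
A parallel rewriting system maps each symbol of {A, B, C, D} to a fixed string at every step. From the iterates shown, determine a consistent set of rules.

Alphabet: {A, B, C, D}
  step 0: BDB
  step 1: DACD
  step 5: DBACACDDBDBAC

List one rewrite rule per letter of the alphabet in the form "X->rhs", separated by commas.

A->D, B->D, C->B, D->AC

  step 0 ⇒ step 1: BDB ⇒ D·AC·D
    B ↦ D
    D ↦ AC
    A ↦ D  (constrained at step 1)
    C ↦ B  (constrained at step 1)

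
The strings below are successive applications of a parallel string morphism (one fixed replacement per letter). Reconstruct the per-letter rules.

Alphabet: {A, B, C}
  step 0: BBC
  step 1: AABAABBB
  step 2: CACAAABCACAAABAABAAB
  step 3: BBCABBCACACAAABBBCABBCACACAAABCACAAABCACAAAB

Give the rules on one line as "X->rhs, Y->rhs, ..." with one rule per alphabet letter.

  step 2 ⇒ step 3: CACAAABCACAAABAABAAB ⇒ BB·CA·BB·CA·CA·CA·AAB·BB·CA·BB·CA·CA·CA·AAB·CA·CA·AAB·CA·CA·AAB
    A ↦ CA
    B ↦ AAB
    C ↦ BB

A->CA, B->AAB, C->BB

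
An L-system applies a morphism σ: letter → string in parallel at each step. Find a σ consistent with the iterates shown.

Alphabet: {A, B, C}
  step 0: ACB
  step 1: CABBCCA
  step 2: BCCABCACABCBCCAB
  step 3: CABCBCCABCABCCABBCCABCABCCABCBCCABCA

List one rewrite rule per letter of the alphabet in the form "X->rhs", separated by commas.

  step 2 ⇒ step 3: BCCABCACABCBCCAB ⇒ CA·BC·BC·CAB·CA·BC·CAB·BC·CAB·CA·BC·CA·BC·BC·CAB·CA
    A ↦ CAB
    B ↦ CA
    C ↦ BC

A->CAB, B->CA, C->BC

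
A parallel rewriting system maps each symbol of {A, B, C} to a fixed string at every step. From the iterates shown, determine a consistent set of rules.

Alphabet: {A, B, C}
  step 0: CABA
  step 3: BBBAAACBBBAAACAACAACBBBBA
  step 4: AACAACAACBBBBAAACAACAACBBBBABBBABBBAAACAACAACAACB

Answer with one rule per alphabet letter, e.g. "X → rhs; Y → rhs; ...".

A->B, B->AAC, C->BA

  step 3 ⇒ step 4: BBBAAACBBBAAACAACAACBBBBA ⇒ AAC·AAC·AAC·B·B·B·BA·AAC·AAC·AAC·B·B·B·BA·B·B·BA·B·B·BA·AAC·AAC·AAC·AAC·B
    A ↦ B
    B ↦ AAC
    C ↦ BA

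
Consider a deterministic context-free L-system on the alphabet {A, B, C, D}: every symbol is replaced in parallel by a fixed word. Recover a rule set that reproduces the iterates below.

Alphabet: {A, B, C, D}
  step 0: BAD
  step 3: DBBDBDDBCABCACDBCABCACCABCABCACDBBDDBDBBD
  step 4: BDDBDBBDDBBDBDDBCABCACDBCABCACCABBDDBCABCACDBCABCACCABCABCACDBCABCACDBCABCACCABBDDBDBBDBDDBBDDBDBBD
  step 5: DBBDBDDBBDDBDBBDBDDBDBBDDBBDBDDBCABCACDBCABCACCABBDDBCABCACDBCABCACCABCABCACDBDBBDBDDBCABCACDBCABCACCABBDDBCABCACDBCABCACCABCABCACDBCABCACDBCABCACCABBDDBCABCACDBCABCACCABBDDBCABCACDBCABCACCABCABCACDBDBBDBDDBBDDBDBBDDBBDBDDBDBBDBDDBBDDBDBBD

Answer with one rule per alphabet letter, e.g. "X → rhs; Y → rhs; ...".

A->CAC, B->DB, C->CAB, D->BD

  step 4 ⇒ step 5: BDDBDBBDDBBDBDDBCABCACDBCABCACCABBDDBCABCACDBCABCACCABCABCACDBCABCACDBCABCACCABBDDBDBBDBDDBBDDBDBBD ⇒ DB·BD·BD·DB·BD·DB·DB·BD·BD·DB·DB·BD·DB·BD·BD·DB·CAB·CAC·DB·CAB·CAC·CAB·BD·DB·CAB·CAC·DB·CAB·CAC·CAB·CAB·CAC·DB·DB·BD·BD·DB·CAB·CAC·DB·CAB·CAC·CAB·BD·DB·CAB·CAC·DB·CAB·CAC·CAB·CAB·CAC·DB·CAB·CAC·DB·CAB·CAC·CAB·BD·DB·CAB·CAC·DB·CAB·CAC·CAB·BD·DB·CAB·CAC·DB·CAB·CAC·CAB·CAB·CAC·DB·DB·BD·BD·DB·BD·DB·DB·BD·DB·BD·BD·DB·DB·BD·BD·DB·BD·DB·DB·BD
    A ↦ CAC
    B ↦ DB
    C ↦ CAB
    D ↦ BD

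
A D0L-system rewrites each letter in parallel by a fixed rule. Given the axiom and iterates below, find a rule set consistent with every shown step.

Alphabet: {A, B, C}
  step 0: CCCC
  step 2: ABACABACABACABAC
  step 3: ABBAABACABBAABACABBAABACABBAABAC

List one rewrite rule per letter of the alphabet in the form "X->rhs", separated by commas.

A->AB, B->BA, C->AC

  step 2 ⇒ step 3: ABACABACABACABAC ⇒ AB·BA·AB·AC·AB·BA·AB·AC·AB·BA·AB·AC·AB·BA·AB·AC
    A ↦ AB
    B ↦ BA
    C ↦ AC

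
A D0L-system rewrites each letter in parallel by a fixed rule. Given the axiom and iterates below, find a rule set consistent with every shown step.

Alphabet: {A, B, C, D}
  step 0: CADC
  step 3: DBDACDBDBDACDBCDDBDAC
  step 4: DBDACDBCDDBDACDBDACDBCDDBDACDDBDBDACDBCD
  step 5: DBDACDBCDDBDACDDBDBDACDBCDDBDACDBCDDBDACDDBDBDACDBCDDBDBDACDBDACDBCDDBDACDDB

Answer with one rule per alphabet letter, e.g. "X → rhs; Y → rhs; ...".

A->C, B->DAC, C->D, D->DB

  step 4 ⇒ step 5: DBDACDBCDDBDACDBDACDBCDDBDACDDBDBDACDBCD ⇒ DB·DAC·DB·C·D·DB·DAC·D·DB·DB·DAC·DB·C·D·DB·DAC·DB·C·D·DB·DAC·D·DB·DB·DAC·DB·C·D·DB·DB·DAC·DB·DAC·DB·C·D·DB·DAC·D·DB
    A ↦ C
    B ↦ DAC
    C ↦ D
    D ↦ DB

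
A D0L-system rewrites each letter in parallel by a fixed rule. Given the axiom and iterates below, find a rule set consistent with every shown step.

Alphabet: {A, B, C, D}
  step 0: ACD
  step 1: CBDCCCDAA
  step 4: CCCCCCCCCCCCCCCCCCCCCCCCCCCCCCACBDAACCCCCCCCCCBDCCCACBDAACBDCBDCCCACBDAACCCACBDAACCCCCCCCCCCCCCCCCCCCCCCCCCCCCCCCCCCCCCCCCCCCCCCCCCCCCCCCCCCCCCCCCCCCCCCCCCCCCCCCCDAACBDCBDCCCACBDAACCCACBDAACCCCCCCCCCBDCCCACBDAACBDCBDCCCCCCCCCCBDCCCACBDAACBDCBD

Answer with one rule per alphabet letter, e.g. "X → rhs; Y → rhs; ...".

A->CBD, B->ACB, C->CCC, D->DAA

  step 0 ⇒ step 1: ACD ⇒ CBD·CCC·DAA
    A ↦ CBD
    C ↦ CCC
    D ↦ DAA
    B ↦ ACB  (constrained at step 1)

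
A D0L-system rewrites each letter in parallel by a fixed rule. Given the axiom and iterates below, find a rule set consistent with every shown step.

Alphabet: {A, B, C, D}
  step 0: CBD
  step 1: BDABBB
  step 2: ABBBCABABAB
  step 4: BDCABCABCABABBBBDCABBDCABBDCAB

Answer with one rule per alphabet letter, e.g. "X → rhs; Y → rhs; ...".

  step 1 ⇒ step 2: BDABBB ⇒ AB·BB·C·AB·AB·AB
    A ↦ C
    B ↦ AB
    D ↦ BB
  step 0 ⇒ step 1: CBD ⇒ BD·AB·BB
    C ↦ BD

A->C, B->AB, C->BD, D->BB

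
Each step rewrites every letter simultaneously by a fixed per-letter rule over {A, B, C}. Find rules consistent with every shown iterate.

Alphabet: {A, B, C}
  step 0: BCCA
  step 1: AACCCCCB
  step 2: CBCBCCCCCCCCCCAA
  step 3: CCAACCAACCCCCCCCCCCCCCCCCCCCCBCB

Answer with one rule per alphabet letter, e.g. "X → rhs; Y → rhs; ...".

  step 2 ⇒ step 3: CBCBCCCCCCCCCCAA ⇒ CC·AA·CC·AA·CC·CC·CC·CC·CC·CC·CC·CC·CC·CC·CB·CB
    A ↦ CB
    B ↦ AA
    C ↦ CC

A->CB, B->AA, C->CC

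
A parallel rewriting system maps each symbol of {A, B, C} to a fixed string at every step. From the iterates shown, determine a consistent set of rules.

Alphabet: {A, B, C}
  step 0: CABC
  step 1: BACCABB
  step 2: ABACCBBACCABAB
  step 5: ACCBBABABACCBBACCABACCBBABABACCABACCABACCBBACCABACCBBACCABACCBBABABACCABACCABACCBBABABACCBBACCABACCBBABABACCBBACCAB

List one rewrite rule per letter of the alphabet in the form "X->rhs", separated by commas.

  step 1 ⇒ step 2: BACCABB ⇒ AB·ACC·B·B·ACC·AB·AB
    A ↦ ACC
    B ↦ AB
    C ↦ B

A->ACC, B->AB, C->B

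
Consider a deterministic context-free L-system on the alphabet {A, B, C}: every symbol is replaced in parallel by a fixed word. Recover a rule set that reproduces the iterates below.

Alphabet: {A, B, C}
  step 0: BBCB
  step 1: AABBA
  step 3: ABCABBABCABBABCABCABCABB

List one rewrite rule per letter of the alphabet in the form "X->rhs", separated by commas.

A->ABC, B->A, C->BB

  step 0 ⇒ step 1: BBCB ⇒ A·A·BB·A
    B ↦ A
    C ↦ BB
    A ↦ ABC  (constrained at step 1)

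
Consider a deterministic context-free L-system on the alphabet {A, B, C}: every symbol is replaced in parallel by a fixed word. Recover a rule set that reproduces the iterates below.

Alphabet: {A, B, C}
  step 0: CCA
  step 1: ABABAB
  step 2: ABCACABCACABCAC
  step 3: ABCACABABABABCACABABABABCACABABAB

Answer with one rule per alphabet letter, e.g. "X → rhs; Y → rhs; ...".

A->AB, B->CAC, C->AB

  step 2 ⇒ step 3: ABCACABCACABCAC ⇒ AB·CAC·AB·AB·AB·AB·CAC·AB·AB·AB·AB·CAC·AB·AB·AB
    A ↦ AB
    B ↦ CAC
    C ↦ AB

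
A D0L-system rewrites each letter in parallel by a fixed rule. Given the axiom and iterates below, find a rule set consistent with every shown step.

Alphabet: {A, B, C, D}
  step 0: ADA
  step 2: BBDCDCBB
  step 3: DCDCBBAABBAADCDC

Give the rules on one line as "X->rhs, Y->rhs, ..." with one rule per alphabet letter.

  step 2 ⇒ step 3: BBDCDCBB ⇒ DC·DC·BB·AA·BB·AA·DC·DC
    B ↦ DC
    C ↦ AA
    D ↦ BB
    A ↦ D  (constrained at step 0)

A->D, B->DC, C->AA, D->BB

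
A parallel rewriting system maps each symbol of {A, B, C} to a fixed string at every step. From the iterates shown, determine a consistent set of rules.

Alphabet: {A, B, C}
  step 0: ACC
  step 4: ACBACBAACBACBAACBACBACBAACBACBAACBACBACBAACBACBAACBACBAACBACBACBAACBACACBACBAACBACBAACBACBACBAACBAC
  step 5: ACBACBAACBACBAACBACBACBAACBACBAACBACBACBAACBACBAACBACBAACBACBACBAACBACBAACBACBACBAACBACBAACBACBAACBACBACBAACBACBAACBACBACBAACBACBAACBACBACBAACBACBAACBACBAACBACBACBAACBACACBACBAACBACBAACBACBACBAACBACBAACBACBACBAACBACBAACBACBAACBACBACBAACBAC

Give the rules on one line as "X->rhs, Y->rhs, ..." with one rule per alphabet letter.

A->ACB, B->BA, C->AC

  step 4 ⇒ step 5: ACBACBAACBACBAACBACBACBAACBACBAACBACBACBAACBACBAACBACBAACBACBACBAACBACACBACBAACBACBAACBACBACBAACBAC ⇒ ACB·AC·BA·ACB·AC·BA·ACB·ACB·AC·BA·ACB·AC·BA·ACB·ACB·AC·BA·ACB·AC·BA·ACB·AC·BA·ACB·ACB·AC·BA·ACB·AC·BA·ACB·ACB·AC·BA·ACB·AC·BA·ACB·AC·BA·ACB·ACB·AC·BA·ACB·AC·BA·ACB·ACB·AC·BA·ACB·AC·BA·ACB·ACB·AC·BA·ACB·AC·BA·ACB·AC·BA·ACB·ACB·AC·BA·ACB·AC·ACB·AC·BA·ACB·AC·BA·ACB·ACB·AC·BA·ACB·AC·BA·ACB·ACB·AC·BA·ACB·AC·BA·ACB·AC·BA·ACB·ACB·AC·BA·ACB·AC
    A ↦ ACB
    B ↦ BA
    C ↦ AC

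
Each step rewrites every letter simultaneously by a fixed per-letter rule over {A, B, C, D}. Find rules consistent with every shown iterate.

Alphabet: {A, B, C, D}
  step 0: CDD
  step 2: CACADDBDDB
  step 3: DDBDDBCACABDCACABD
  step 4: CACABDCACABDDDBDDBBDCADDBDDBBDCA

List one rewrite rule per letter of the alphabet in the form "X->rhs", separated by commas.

  step 3 ⇒ step 4: DDBDDBCACABDCACABD ⇒ CA·CA·BD·CA·CA·BD·DD·B·DD·B·BD·CA·DD·B·DD·B·BD·CA
    A ↦ B
    B ↦ BD
    C ↦ DD
    D ↦ CA

A->B, B->BD, C->DD, D->CA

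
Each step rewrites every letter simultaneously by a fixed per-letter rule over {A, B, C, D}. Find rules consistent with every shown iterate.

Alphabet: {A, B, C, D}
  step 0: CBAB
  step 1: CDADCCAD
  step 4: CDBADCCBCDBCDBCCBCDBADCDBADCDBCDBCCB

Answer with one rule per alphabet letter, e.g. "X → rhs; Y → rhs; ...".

  step 0 ⇒ step 1: CBAB ⇒ CD·AD·CC·AD
    A ↦ CC
    B ↦ AD
    C ↦ CD
    D ↦ B  (constrained at step 1)

A->CC, B->AD, C->CD, D->B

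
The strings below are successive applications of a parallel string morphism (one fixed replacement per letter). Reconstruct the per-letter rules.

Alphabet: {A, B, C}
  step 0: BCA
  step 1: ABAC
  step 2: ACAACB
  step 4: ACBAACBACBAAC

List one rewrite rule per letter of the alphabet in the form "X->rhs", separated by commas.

A->AC, B->A, C->B

  step 1 ⇒ step 2: ABAC ⇒ AC·A·AC·B
    A ↦ AC
    B ↦ A
    C ↦ B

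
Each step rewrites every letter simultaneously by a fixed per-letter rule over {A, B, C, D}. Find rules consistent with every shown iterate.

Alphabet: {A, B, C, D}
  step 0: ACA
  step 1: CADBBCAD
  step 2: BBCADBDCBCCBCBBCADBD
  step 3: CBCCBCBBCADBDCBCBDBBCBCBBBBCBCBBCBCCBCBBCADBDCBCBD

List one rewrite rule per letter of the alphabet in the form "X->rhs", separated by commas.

  step 2 ⇒ step 3: BBCADBDCBCCBCBBCADBD ⇒ CBC·CBC·BB·CAD·BD·CBC·BD·BB·CBC·BB·BB·CBC·BB·CBC·CBC·BB·CAD·BD·CBC·BD
    A ↦ CAD
    B ↦ CBC
    C ↦ BB
    D ↦ BD

A->CAD, B->CBC, C->BB, D->BD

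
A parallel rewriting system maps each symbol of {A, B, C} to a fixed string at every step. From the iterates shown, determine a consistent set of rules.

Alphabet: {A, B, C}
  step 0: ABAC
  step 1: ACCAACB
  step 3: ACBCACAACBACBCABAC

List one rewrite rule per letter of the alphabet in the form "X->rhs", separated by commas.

  step 0 ⇒ step 1: ABAC ⇒ AC·CA·AC·B
    A ↦ AC
    B ↦ CA
    C ↦ B

A->AC, B->CA, C->B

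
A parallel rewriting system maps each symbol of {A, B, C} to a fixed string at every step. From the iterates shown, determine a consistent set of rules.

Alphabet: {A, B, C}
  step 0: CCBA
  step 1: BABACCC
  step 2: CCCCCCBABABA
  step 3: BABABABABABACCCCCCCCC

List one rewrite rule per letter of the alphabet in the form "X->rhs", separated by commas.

A->C, B->CC, C->BA

  step 2 ⇒ step 3: CCCCCCBABABA ⇒ BA·BA·BA·BA·BA·BA·CC·C·CC·C·CC·C
    A ↦ C
    B ↦ CC
    C ↦ BA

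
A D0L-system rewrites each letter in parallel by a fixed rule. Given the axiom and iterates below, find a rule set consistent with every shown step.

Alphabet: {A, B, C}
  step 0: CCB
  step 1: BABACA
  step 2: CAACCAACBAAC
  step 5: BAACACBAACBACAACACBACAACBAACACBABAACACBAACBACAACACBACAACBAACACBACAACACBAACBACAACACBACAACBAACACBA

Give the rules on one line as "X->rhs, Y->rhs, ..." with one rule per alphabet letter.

A->AC, B->CA, C->BA

  step 1 ⇒ step 2: BABACA ⇒ CA·AC·CA·AC·BA·AC
    A ↦ AC
    B ↦ CA
    C ↦ BA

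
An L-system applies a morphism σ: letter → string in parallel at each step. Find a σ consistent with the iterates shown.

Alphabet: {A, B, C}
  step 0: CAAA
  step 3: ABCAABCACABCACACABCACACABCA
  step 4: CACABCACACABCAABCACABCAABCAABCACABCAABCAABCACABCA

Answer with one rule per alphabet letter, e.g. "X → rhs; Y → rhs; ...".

A->CA, B->C, C->AB

  step 3 ⇒ step 4: ABCAABCACABCACACABCACACABCA ⇒ CA·C·AB·CA·CA·C·AB·CA·AB·CA·C·AB·CA·AB·CA·AB·CA·C·AB·CA·AB·CA·AB·CA·C·AB·CA
    A ↦ CA
    B ↦ C
    C ↦ AB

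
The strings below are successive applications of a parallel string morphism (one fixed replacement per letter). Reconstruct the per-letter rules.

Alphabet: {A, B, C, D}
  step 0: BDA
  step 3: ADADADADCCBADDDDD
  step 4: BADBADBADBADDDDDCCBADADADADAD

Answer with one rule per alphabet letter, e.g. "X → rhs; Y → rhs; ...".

  step 3 ⇒ step 4: ADADADADCCBADDDDD ⇒ B·AD·B·AD·B·AD·B·AD·DD·DD·CC·B·AD·AD·AD·AD·AD
    A ↦ B
    B ↦ CC
    C ↦ DD
    D ↦ AD

A->B, B->CC, C->DD, D->AD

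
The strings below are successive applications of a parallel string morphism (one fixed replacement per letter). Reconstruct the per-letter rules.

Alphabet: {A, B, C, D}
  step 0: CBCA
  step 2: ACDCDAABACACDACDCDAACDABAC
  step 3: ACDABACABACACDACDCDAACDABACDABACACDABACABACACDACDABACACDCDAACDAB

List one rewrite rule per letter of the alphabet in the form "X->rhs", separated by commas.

A->ACD, B->CDA, C->AB, D->AC

  step 2 ⇒ step 3: ACDCDAABACACDACDCDAACDABAC ⇒ ACD·AB·AC·AB·AC·ACD·ACD·CDA·ACD·AB·ACD·AB·AC·ACD·AB·AC·AB·AC·ACD·ACD·AB·AC·ACD·CDA·ACD·AB
    A ↦ ACD
    B ↦ CDA
    C ↦ AB
    D ↦ AC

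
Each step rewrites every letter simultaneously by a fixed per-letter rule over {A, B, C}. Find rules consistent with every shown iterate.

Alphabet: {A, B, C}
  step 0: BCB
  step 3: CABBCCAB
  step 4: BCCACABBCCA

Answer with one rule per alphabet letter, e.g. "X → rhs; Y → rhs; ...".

A->C, B->CA, C->B

  step 3 ⇒ step 4: CABBCCAB ⇒ B·C·CA·CA·B·B·C·CA
    A ↦ C
    B ↦ CA
    C ↦ B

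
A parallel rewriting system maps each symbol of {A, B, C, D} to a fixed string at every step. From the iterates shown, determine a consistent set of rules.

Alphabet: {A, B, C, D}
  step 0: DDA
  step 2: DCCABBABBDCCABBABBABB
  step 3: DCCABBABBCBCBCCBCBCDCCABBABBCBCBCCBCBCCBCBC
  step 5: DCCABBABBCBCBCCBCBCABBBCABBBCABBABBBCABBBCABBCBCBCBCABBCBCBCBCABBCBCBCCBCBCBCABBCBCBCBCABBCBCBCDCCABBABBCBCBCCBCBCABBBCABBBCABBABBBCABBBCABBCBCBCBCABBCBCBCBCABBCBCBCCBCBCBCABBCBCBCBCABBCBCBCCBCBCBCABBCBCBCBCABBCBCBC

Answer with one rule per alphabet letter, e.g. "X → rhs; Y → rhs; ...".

  step 2 ⇒ step 3: DCCABBABBDCCABBABBABB ⇒ DCC·ABB·ABB·C·BC·BC·C·BC·BC·DCC·ABB·ABB·C·BC·BC·C·BC·BC·C·BC·BC
    A ↦ C
    B ↦ BC
    C ↦ ABB
    D ↦ DCC

A->C, B->BC, C->ABB, D->DCC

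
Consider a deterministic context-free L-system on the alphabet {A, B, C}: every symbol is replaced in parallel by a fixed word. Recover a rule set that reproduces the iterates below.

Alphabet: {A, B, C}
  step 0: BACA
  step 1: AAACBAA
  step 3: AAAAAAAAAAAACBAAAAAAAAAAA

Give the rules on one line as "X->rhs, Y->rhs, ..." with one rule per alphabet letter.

A->AA, B->A, C->CB

  step 0 ⇒ step 1: BACA ⇒ A·AA·CB·AA
    A ↦ AA
    B ↦ A
    C ↦ CB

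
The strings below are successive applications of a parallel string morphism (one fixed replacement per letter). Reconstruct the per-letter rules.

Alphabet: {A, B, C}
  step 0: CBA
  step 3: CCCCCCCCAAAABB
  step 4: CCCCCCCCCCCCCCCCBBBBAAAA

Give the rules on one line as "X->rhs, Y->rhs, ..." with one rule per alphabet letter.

A->B, B->AA, C->CC

  step 3 ⇒ step 4: CCCCCCCCAAAABB ⇒ CC·CC·CC·CC·CC·CC·CC·CC·B·B·B·B·AA·AA
    A ↦ B
    B ↦ AA
    C ↦ CC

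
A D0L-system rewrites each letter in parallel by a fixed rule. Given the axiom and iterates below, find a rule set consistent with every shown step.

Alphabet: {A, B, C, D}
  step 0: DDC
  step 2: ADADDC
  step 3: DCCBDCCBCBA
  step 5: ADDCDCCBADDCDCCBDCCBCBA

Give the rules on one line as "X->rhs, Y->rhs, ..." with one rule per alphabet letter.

  step 2 ⇒ step 3: ADADDC ⇒ DC·CB·DC·CB·CB·A
    A ↦ DC
    C ↦ A
    D ↦ CB
    B ↦ D  (constrained at step 3)

A->DC, B->D, C->A, D->CB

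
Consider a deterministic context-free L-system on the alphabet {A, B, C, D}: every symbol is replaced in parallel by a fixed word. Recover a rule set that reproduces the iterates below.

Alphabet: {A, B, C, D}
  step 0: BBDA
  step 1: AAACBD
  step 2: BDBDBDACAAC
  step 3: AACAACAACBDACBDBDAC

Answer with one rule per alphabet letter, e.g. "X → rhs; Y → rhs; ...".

A->BD, B->A, C->AC, D->AC

  step 2 ⇒ step 3: BDBDBDACAAC ⇒ A·AC·A·AC·A·AC·BD·AC·BD·BD·AC
    A ↦ BD
    B ↦ A
    C ↦ AC
    D ↦ AC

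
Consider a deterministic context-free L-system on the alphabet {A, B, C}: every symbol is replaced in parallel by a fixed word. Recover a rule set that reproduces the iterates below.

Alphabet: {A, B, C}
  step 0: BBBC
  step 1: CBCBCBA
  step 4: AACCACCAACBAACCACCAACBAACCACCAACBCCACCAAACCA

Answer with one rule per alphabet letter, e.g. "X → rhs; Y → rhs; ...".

A->CCA, B->CB, C->A

  step 0 ⇒ step 1: BBBC ⇒ CB·CB·CB·A
    B ↦ CB
    C ↦ A
    A ↦ CCA  (constrained at step 1)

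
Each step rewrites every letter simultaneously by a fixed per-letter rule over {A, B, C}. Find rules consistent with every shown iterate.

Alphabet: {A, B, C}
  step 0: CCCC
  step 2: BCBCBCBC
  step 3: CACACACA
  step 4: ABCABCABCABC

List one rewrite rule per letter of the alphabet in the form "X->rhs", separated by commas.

  step 3 ⇒ step 4: CACACACA ⇒ A·BC·A·BC·A·BC·A·BC
    A ↦ BC
    C ↦ A
  step 2 ⇒ step 3: BCBCBCBC ⇒ C·A·C·A·C·A·C·A
    B ↦ C

A->BC, B->C, C->A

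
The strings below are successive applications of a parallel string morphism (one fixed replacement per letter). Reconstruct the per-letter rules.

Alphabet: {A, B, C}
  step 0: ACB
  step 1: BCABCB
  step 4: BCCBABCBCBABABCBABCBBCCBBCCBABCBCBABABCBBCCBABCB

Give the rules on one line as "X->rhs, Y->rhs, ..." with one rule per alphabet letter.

A->BC, B->CB, C->AB

  step 0 ⇒ step 1: ACB ⇒ BC·AB·CB
    A ↦ BC
    B ↦ CB
    C ↦ AB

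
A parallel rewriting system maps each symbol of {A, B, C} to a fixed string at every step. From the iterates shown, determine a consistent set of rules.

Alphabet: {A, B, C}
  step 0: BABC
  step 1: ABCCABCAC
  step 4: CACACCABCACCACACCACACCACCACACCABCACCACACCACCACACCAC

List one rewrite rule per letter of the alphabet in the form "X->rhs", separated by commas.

  step 0 ⇒ step 1: BABC ⇒ ABC·C·ABC·AC
    A ↦ C
    B ↦ ABC
    C ↦ AC

A->C, B->ABC, C->AC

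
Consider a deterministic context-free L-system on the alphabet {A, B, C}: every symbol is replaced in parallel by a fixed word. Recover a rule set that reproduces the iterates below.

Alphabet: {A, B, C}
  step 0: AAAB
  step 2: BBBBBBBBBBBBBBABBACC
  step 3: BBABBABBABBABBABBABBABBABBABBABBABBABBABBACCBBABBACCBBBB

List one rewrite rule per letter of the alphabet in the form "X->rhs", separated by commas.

  step 2 ⇒ step 3: BBBBBBBBBBBBBBABBACC ⇒ BBA·BBA·BBA·BBA·BBA·BBA·BBA·BBA·BBA·BBA·BBA·BBA·BBA·BBA·CC·BBA·BBA·CC·BB·BB
    A ↦ CC
    B ↦ BBA
    C ↦ BB

A->CC, B->BBA, C->BB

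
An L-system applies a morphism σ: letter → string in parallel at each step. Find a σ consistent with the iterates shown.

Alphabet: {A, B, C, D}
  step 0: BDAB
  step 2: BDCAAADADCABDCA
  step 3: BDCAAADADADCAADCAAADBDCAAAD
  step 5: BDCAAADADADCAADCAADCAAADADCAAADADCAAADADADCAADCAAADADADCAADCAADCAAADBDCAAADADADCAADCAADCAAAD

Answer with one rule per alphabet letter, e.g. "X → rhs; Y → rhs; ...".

A->AD, B->BD, C->A, D->CA

  step 2 ⇒ step 3: BDCAAADADCABDCA ⇒ BD·CA·A·AD·AD·AD·CA·AD·CA·A·AD·BD·CA·A·AD
    A ↦ AD
    B ↦ BD
    C ↦ A
    D ↦ CA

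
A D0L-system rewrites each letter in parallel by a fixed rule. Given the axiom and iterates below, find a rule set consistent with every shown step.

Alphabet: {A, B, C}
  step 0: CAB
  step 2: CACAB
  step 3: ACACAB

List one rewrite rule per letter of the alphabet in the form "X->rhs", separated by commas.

A->C, B->AB, C->A

  step 2 ⇒ step 3: CACAB ⇒ A·C·A·C·AB
    A ↦ C
    B ↦ AB
    C ↦ A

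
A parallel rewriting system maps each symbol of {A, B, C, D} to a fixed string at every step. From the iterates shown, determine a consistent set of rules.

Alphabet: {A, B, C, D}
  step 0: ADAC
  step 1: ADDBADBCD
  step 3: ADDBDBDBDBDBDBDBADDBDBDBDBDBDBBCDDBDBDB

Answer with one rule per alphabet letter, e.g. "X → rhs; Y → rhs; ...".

  step 0 ⇒ step 1: ADAC ⇒ AD·DB·AD·BCD
    A ↦ AD
    C ↦ BCD
    D ↦ DB
    B ↦ DB  (constrained at step 1)

A->AD, B->DB, C->BCD, D->DB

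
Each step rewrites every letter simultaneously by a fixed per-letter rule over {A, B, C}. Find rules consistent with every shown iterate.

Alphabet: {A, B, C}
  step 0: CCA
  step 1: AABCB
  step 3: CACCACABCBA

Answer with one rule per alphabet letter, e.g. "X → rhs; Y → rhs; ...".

  step 0 ⇒ step 1: CCA ⇒ A·A·BCB
    A ↦ BCB
    C ↦ A
    B ↦ C  (constrained at step 1)

A->BCB, B->C, C->A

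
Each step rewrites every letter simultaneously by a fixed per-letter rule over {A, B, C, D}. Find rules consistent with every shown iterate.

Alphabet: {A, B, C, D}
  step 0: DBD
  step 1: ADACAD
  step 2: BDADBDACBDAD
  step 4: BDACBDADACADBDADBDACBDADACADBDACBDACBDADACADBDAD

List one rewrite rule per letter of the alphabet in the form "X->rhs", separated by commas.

A->BD, B->AC, C->AC, D->AD

  step 1 ⇒ step 2: ADACAD ⇒ BD·AD·BD·AC·BD·AD
    A ↦ BD
    C ↦ AC
    D ↦ AD
  step 0 ⇒ step 1: DBD ⇒ AD·AC·AD
    B ↦ AC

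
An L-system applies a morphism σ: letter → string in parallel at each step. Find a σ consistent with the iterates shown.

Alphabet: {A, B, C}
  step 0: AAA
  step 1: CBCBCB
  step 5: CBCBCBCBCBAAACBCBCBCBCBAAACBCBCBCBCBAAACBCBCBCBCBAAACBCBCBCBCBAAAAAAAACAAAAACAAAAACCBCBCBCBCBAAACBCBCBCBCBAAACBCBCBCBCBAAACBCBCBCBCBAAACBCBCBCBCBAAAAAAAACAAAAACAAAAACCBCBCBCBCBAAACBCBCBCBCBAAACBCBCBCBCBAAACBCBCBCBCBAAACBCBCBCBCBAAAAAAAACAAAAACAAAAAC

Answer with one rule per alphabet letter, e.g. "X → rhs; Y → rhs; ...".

A->CB, B->AAC, C->AAA

  step 0 ⇒ step 1: AAA ⇒ CB·CB·CB
    A ↦ CB
    B ↦ AAC  (constrained at step 1)
    C ↦ AAA  (constrained at step 1)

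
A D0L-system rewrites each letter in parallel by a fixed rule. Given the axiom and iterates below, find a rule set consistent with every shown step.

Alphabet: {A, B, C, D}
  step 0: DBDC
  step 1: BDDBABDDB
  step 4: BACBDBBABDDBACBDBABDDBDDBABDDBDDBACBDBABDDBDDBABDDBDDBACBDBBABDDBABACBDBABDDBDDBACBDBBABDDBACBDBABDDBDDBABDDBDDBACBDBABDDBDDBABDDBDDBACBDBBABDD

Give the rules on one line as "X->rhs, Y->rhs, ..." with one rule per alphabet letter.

  step 0 ⇒ step 1: DBDC ⇒ BDD·BA·BDD·B
    B ↦ BA
    C ↦ B
    D ↦ BDD
    A ↦ CBD  (constrained at step 1)

A->CBD, B->BA, C->B, D->BDD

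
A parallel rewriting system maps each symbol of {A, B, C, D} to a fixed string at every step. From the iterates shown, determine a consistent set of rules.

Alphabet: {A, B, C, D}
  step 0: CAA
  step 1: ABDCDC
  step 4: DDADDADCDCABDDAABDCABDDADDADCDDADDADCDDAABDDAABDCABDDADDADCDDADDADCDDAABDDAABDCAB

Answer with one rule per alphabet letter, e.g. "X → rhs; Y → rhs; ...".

A->DC, B->AB, C->AB, D->DDA

  step 0 ⇒ step 1: CAA ⇒ AB·DC·DC
    A ↦ DC
    C ↦ AB
    B ↦ AB  (constrained at step 1)
    D ↦ DDA  (constrained at step 1)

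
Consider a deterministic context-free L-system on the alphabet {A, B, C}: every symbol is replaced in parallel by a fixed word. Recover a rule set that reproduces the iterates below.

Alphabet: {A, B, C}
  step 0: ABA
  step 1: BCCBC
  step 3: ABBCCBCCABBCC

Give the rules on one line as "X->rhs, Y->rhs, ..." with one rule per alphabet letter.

  step 0 ⇒ step 1: ABA ⇒ BC·C·BC
    A ↦ BC
    B ↦ C
    C ↦ AB  (constrained at step 1)

A->BC, B->C, C->AB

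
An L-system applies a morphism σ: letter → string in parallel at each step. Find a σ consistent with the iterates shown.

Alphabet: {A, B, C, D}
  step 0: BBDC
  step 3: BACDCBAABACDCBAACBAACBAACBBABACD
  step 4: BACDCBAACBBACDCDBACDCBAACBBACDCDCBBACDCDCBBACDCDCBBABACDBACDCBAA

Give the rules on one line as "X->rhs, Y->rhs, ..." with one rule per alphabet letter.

  step 3 ⇒ step 4: BACDCBAABACDCBAACBAACBAACBBABACD ⇒ BA·CD·CB·AA·CB·BA·CD·CD·BA·CD·CB·AA·CB·BA·CD·CD·CB·BA·CD·CD·CB·BA·CD·CD·CB·BA·BA·CD·BA·CD·CB·AA
    A ↦ CD
    B ↦ BA
    C ↦ CB
    D ↦ AA

A->CD, B->BA, C->CB, D->AA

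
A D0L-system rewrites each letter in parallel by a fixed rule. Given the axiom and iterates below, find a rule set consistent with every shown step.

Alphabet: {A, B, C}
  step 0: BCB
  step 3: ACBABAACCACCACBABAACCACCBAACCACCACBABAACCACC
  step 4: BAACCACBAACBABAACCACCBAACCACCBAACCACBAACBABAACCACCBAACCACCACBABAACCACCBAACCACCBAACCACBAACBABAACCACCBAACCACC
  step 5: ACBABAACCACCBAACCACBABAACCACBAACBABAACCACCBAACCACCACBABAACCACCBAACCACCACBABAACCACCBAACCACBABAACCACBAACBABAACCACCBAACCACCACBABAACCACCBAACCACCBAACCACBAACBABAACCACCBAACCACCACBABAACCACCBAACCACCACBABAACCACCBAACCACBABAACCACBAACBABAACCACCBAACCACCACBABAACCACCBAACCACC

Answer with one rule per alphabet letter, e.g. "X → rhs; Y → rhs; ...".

  step 4 ⇒ step 5: BAACCACBAACBABAACCACCBAACCACCBAACCACBAACBABAACCACCBAACCACCACBABAACCACCBAACCACCBAACCACBAACBABAACCACCBAACCACC ⇒ AC·BA·BA·ACC·ACC·BA·ACC·AC·BA·BA·ACC·AC·BA·AC·BA·BA·ACC·ACC·BA·ACC·ACC·AC·BA·BA·ACC·ACC·BA·ACC·ACC·AC·BA·BA·ACC·ACC·BA·ACC·AC·BA·BA·ACC·AC·BA·AC·BA·BA·ACC·ACC·BA·ACC·ACC·AC·BA·BA·ACC·ACC·BA·ACC·ACC·BA·ACC·AC·BA·AC·BA·BA·ACC·ACC·BA·ACC·ACC·AC·BA·BA·ACC·ACC·BA·ACC·ACC·AC·BA·BA·ACC·ACC·BA·ACC·AC·BA·BA·ACC·AC·BA·AC·BA·BA·ACC·ACC·BA·ACC·ACC·AC·BA·BA·ACC·ACC·BA·ACC·ACC
    A ↦ BA
    B ↦ AC
    C ↦ ACC

A->BA, B->AC, C->ACC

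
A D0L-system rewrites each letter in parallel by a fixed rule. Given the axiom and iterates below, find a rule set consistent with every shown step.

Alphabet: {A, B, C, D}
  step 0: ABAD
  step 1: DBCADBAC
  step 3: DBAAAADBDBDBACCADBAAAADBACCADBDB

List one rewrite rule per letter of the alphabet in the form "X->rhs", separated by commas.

  step 0 ⇒ step 1: ABAD ⇒ DB·CA·DB·AC
    A ↦ DB
    B ↦ CA
    D ↦ AC
    C ↦ AA  (constrained at step 1)

A->DB, B->CA, C->AA, D->AC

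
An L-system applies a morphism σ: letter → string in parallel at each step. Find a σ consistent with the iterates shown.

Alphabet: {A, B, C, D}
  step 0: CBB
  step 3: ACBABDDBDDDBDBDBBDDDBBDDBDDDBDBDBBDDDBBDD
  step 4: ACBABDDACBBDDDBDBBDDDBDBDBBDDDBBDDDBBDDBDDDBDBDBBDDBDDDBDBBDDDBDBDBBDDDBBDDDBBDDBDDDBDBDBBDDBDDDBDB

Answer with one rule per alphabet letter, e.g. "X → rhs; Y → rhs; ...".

A->ACB, B->BDD, C->A, D->DB

  step 3 ⇒ step 4: ACBABDDBDDDBDBDBBDDDBBDDBDDDBDBDBBDDDBBDD ⇒ ACB·A·BDD·ACB·BDD·DB·DB·BDD·DB·DB·DB·BDD·DB·BDD·DB·BDD·BDD·DB·DB·DB·BDD·BDD·DB·DB·BDD·DB·DB·DB·BDD·DB·BDD·DB·BDD·BDD·DB·DB·DB·BDD·BDD·DB·DB
    A ↦ ACB
    B ↦ BDD
    C ↦ A
    D ↦ DB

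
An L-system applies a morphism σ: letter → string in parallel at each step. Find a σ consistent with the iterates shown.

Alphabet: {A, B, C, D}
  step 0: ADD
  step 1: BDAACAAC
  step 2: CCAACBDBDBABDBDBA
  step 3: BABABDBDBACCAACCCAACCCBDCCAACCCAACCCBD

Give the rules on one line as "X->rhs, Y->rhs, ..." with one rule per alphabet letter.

A->BD, B->CC, C->BA, D->AAC

  step 2 ⇒ step 3: CCAACBDBDBABDBDBA ⇒ BA·BA·BD·BD·BA·CC·AAC·CC·AAC·CC·BD·CC·AAC·CC·AAC·CC·BD
    A ↦ BD
    B ↦ CC
    C ↦ BA
    D ↦ AAC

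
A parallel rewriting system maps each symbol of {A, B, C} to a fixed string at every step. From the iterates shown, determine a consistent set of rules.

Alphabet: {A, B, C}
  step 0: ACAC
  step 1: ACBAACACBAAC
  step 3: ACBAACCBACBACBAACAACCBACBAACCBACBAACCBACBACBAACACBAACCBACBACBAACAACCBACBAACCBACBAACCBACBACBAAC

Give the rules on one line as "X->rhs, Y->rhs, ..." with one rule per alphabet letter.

A->ACB, B->CB, C->AAC

  step 0 ⇒ step 1: ACAC ⇒ ACB·AAC·ACB·AAC
    A ↦ ACB
    C ↦ AAC
    B ↦ CB  (constrained at step 1)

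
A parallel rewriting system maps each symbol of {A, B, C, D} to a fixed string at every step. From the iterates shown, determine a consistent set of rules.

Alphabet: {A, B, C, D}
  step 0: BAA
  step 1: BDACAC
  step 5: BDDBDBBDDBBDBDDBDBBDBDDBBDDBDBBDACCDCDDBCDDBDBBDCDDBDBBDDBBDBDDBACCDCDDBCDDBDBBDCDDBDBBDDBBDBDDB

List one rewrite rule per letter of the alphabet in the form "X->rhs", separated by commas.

A->AC, B->BD, C->CD, D->DB

  step 0 ⇒ step 1: BAA ⇒ BD·AC·AC
    A ↦ AC
    B ↦ BD
    C ↦ CD  (constrained at step 1)
    D ↦ DB  (constrained at step 1)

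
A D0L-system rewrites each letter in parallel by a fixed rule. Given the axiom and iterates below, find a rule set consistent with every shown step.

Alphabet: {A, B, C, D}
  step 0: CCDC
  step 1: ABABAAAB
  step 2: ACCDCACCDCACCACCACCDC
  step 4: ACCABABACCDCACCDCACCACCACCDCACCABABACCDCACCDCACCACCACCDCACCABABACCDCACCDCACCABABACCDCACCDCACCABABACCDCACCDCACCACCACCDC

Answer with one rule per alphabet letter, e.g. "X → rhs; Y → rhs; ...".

  step 1 ⇒ step 2: ABABAAAB ⇒ ACC·DC·ACC·DC·ACC·ACC·ACC·DC
    A ↦ ACC
    B ↦ DC
  step 0 ⇒ step 1: CCDC ⇒ AB·AB·AA·AB
    C ↦ AB
  step 0 ⇒ step 1: CCDC ⇒ AB·AB·AA·AB
    D ↦ AA

A->ACC, B->DC, C->AB, D->AA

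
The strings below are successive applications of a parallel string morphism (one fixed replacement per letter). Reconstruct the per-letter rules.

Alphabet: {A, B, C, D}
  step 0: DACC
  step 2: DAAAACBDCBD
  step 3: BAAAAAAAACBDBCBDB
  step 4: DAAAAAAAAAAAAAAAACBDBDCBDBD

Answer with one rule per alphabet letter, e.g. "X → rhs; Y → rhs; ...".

  step 3 ⇒ step 4: BAAAAAAAACBDBCBDB ⇒ D·AA·AA·AA·AA·AA·AA·AA·AA·CB·D·B·D·CB·D·B·D
    A ↦ AA
    B ↦ D
    C ↦ CB
    D ↦ B

A->AA, B->D, C->CB, D->B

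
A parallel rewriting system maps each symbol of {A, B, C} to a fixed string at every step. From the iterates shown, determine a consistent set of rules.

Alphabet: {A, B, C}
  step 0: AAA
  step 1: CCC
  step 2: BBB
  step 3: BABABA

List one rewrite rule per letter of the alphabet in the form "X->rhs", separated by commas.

A->C, B->BA, C->B

  step 2 ⇒ step 3: BBB ⇒ BA·BA·BA
    B ↦ BA
  step 0 ⇒ step 1: AAA ⇒ C·C·C
    A ↦ C
  step 1 ⇒ step 2: CCC ⇒ B·B·B
    C ↦ B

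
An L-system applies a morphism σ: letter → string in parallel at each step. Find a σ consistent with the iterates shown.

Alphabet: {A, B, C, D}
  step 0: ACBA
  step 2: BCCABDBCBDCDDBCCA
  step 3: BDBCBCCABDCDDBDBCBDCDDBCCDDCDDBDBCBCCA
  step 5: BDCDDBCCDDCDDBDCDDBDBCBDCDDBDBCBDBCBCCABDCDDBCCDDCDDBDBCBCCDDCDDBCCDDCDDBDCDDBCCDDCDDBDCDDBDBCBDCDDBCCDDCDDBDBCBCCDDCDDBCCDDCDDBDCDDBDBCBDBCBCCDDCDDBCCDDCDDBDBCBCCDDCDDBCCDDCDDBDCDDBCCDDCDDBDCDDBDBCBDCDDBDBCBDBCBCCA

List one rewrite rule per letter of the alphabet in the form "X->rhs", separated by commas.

  step 2 ⇒ step 3: BCCABDBCBDCDDBCCA ⇒ BD·BC·BC·CA·BD·CDD·BD·BC·BD·CDD·BC·CDD·CDD·BD·BC·BC·CA
    A ↦ CA
    B ↦ BD
    C ↦ BC
    D ↦ CDD

A->CA, B->BD, C->BC, D->CDD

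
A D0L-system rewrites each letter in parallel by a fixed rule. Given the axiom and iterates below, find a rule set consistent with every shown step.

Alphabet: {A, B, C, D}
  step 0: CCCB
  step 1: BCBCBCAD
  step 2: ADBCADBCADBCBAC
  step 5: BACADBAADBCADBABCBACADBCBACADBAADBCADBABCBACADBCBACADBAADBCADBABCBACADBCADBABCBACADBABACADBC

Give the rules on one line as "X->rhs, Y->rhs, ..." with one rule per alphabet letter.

A->BA, B->AD, C->BC, D->C

  step 1 ⇒ step 2: BCBCBCAD ⇒ AD·BC·AD·BC·AD·BC·BA·C
    A ↦ BA
    B ↦ AD
    C ↦ BC
    D ↦ C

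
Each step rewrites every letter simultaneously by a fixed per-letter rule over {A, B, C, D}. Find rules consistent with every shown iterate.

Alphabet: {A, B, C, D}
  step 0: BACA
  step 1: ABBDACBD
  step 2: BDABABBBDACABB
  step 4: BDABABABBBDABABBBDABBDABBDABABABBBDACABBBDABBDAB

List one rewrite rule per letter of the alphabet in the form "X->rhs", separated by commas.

A->BD, B->AB, C->AC, D->B

  step 1 ⇒ step 2: ABBDACBD ⇒ BD·AB·AB·B·BD·AC·AB·B
    A ↦ BD
    B ↦ AB
    C ↦ AC
    D ↦ B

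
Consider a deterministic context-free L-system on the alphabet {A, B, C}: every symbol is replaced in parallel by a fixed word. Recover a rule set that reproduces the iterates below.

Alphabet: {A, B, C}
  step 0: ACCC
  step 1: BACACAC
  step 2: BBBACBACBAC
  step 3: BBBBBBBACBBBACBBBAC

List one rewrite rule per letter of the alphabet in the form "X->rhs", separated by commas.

  step 2 ⇒ step 3: BBBACBACBAC ⇒ BB·BB·BB·B·AC·BB·B·AC·BB·B·AC
    A ↦ B
    B ↦ BB
    C ↦ AC

A->B, B->BB, C->AC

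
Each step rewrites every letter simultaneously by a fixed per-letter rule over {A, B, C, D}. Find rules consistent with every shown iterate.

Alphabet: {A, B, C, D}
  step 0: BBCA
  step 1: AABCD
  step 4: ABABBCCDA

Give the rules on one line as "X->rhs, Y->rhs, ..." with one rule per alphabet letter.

A->CD, B->A, C->B, D->C

  step 0 ⇒ step 1: BBCA ⇒ A·A·B·CD
    A ↦ CD
    B ↦ A
    C ↦ B
    D ↦ C  (constrained at step 1)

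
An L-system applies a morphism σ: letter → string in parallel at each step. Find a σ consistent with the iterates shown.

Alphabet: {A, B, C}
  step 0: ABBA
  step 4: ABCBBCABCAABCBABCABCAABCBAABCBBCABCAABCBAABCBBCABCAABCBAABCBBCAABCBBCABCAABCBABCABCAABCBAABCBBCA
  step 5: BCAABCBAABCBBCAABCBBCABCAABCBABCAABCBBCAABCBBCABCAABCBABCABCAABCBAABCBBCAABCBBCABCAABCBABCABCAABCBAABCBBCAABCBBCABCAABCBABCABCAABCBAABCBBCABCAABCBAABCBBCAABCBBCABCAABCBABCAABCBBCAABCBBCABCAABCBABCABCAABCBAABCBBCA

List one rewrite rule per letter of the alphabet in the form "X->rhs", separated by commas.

  step 4 ⇒ step 5: ABCBBCABCAABCBABCABCAABCBAABCBBCABCAABCBAABCBBCABCAABCBAABCBBCAABCBBCABCAABCBABCABCAABCBAABCBBCA ⇒ BCA·A·BCB·A·A·BCB·BCA·A·BCB·BCA·BCA·A·BCB·A·BCA·A·BCB·BCA·A·BCB·BCA·BCA·A·BCB·A·BCA·BCA·A·BCB·A·A·BCB·BCA·A·BCB·BCA·BCA·A·BCB·A·BCA·BCA·A·BCB·A·A·BCB·BCA·A·BCB·BCA·BCA·A·BCB·A·BCA·BCA·A·BCB·A·A·BCB·BCA·BCA·A·BCB·A·A·BCB·BCA·A·BCB·BCA·BCA·A·BCB·A·BCA·A·BCB·BCA·A·BCB·BCA·BCA·A·BCB·A·BCA·BCA·A·BCB·A·A·BCB·BCA
    A ↦ BCA
    B ↦ A
    C ↦ BCB

A->BCA, B->A, C->BCB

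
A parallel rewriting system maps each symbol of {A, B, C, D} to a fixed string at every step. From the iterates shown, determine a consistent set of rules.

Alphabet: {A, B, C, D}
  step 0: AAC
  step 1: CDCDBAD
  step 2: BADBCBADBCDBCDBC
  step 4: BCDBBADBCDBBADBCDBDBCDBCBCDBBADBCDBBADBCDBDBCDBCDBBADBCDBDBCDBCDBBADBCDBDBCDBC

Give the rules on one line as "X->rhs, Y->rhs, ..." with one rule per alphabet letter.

  step 1 ⇒ step 2: CDCDBAD ⇒ BAD·BC·BAD·BC·DB·CD·BC
    A ↦ CD
    B ↦ DB
    C ↦ BAD
    D ↦ BC

A->CD, B->DB, C->BAD, D->BC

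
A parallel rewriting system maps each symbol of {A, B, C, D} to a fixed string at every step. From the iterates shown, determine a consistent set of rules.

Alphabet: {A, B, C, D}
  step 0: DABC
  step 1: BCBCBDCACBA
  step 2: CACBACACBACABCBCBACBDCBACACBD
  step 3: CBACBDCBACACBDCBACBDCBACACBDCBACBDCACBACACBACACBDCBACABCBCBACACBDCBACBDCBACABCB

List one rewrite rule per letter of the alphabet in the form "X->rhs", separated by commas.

  step 2 ⇒ step 3: CACBACACBACABCBCBACBDCBACACBD ⇒ CBA·CBD·CBA·CA·CBD·CBA·CBD·CBA·CA·CBD·CBA·CBD·CA·CBA·CA·CBA·CA·CBD·CBA·CA·BCB·CBA·CA·CBD·CBA·CBD·CBA·CA·BCB
    A ↦ CBD
    B ↦ CA
    C ↦ CBA
    D ↦ BCB

A->CBD, B->CA, C->CBA, D->BCB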